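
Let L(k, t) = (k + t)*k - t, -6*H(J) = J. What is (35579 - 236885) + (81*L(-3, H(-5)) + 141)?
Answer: -200706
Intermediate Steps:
H(J) = -J/6
L(k, t) = -t + k*(k + t) (L(k, t) = k*(k + t) - t = -t + k*(k + t))
(35579 - 236885) + (81*L(-3, H(-5)) + 141) = (35579 - 236885) + (81*((-3)² - (-1)*(-5)/6 - (-1)*(-5)/2) + 141) = -201306 + (81*(9 - 1*⅚ - 3*⅚) + 141) = -201306 + (81*(9 - ⅚ - 5/2) + 141) = -201306 + (81*(17/3) + 141) = -201306 + (459 + 141) = -201306 + 600 = -200706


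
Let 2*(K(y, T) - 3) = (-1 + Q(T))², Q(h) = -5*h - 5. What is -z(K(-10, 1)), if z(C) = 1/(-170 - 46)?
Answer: 1/216 ≈ 0.0046296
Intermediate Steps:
Q(h) = -5 - 5*h
K(y, T) = 3 + (-6 - 5*T)²/2 (K(y, T) = 3 + (-1 + (-5 - 5*T))²/2 = 3 + (-6 - 5*T)²/2)
z(C) = -1/216 (z(C) = 1/(-216) = -1/216)
-z(K(-10, 1)) = -1*(-1/216) = 1/216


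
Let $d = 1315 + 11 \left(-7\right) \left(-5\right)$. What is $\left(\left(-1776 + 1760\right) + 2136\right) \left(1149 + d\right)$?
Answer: $6039880$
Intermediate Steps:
$d = 1700$ ($d = 1315 - -385 = 1315 + 385 = 1700$)
$\left(\left(-1776 + 1760\right) + 2136\right) \left(1149 + d\right) = \left(\left(-1776 + 1760\right) + 2136\right) \left(1149 + 1700\right) = \left(-16 + 2136\right) 2849 = 2120 \cdot 2849 = 6039880$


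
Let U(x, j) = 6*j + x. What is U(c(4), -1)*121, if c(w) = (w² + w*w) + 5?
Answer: 3751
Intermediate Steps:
c(w) = 5 + 2*w² (c(w) = (w² + w²) + 5 = 2*w² + 5 = 5 + 2*w²)
U(x, j) = x + 6*j
U(c(4), -1)*121 = ((5 + 2*4²) + 6*(-1))*121 = ((5 + 2*16) - 6)*121 = ((5 + 32) - 6)*121 = (37 - 6)*121 = 31*121 = 3751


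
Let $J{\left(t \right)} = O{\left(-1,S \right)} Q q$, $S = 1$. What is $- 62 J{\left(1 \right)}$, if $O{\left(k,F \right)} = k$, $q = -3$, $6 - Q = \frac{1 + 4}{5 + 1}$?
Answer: $-961$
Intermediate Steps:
$Q = \frac{31}{6}$ ($Q = 6 - \frac{1 + 4}{5 + 1} = 6 - \frac{5}{6} = \frac{31}{6} \approx 5.1667$)
$J{\left(t \right)} = \frac{31}{2}$ ($J{\left(t \right)} = \left(-1\right) \frac{31}{6} \left(-3\right) = \left(- \frac{31}{6}\right) \left(-3\right) = \frac{31}{2}$)
$- 62 J{\left(1 \right)} = \left(-62\right) \frac{31}{2} = -961$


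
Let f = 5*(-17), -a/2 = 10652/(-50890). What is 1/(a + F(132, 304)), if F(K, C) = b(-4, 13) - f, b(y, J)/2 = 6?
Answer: 25445/2478817 ≈ 0.010265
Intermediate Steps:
a = 10652/25445 (a = -21304/(-50890) = -21304*(-1)/50890 = -2*(-5326/25445) = 10652/25445 ≈ 0.41863)
f = -85
b(y, J) = 12 (b(y, J) = 2*6 = 12)
F(K, C) = 97 (F(K, C) = 12 - 1*(-85) = 12 + 85 = 97)
1/(a + F(132, 304)) = 1/(10652/25445 + 97) = 1/(2478817/25445) = 25445/2478817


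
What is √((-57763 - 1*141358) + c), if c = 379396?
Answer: 5*√7211 ≈ 424.59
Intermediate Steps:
√((-57763 - 1*141358) + c) = √((-57763 - 1*141358) + 379396) = √((-57763 - 141358) + 379396) = √(-199121 + 379396) = √180275 = 5*√7211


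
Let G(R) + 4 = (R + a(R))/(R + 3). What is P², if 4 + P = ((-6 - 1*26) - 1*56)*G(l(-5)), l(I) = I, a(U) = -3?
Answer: 16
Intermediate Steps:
G(R) = -4 + (-3 + R)/(3 + R) (G(R) = -4 + (R - 3)/(R + 3) = -4 + (-3 + R)/(3 + R))
P = -4 (P = -4 + ((-6 - 1*26) - 1*56)*(3*(-5 - 1*(-5))/(3 - 5)) = -4 + ((-6 - 26) - 56)*(3*(-5 + 5)/(-2)) = -4 + (-32 - 56)*(3*(-½)*0) = -4 - 88*0 = -4 + 0 = -4)
P² = (-4)² = 16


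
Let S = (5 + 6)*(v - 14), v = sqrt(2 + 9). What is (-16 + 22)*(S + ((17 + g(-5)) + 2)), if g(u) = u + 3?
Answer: -822 + 66*sqrt(11) ≈ -603.10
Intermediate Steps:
v = sqrt(11) ≈ 3.3166
g(u) = 3 + u
S = -154 + 11*sqrt(11) (S = (5 + 6)*(sqrt(11) - 14) = 11*(-14 + sqrt(11)) = -154 + 11*sqrt(11) ≈ -117.52)
(-16 + 22)*(S + ((17 + g(-5)) + 2)) = (-16 + 22)*((-154 + 11*sqrt(11)) + ((17 + (3 - 5)) + 2)) = 6*((-154 + 11*sqrt(11)) + ((17 - 2) + 2)) = 6*((-154 + 11*sqrt(11)) + (15 + 2)) = 6*((-154 + 11*sqrt(11)) + 17) = 6*(-137 + 11*sqrt(11)) = -822 + 66*sqrt(11)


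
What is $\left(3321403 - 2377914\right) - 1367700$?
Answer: $-424211$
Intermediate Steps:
$\left(3321403 - 2377914\right) - 1367700 = 943489 - 1367700 = -424211$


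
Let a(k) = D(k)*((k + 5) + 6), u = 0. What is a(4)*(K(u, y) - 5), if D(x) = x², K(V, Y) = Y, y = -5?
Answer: -2400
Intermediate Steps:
a(k) = k²*(11 + k) (a(k) = k²*((k + 5) + 6) = k²*((5 + k) + 6) = k²*(11 + k))
a(4)*(K(u, y) - 5) = (4²*(11 + 4))*(-5 - 5) = (16*15)*(-10) = 240*(-10) = -2400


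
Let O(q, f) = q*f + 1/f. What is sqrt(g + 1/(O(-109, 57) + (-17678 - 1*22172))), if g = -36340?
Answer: I*sqrt(250517888449612630)/2625590 ≈ 190.63*I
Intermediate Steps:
O(q, f) = 1/f + f*q (O(q, f) = f*q + 1/f = 1/f + f*q)
sqrt(g + 1/(O(-109, 57) + (-17678 - 1*22172))) = sqrt(-36340 + 1/((1/57 + 57*(-109)) + (-17678 - 1*22172))) = sqrt(-36340 + 1/((1/57 - 6213) + (-17678 - 22172))) = sqrt(-36340 + 1/(-354140/57 - 39850)) = sqrt(-36340 + 1/(-2625590/57)) = sqrt(-36340 - 57/2625590) = sqrt(-95413940657/2625590) = I*sqrt(250517888449612630)/2625590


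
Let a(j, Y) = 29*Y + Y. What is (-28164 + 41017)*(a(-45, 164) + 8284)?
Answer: 169711012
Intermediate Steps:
a(j, Y) = 30*Y
(-28164 + 41017)*(a(-45, 164) + 8284) = (-28164 + 41017)*(30*164 + 8284) = 12853*(4920 + 8284) = 12853*13204 = 169711012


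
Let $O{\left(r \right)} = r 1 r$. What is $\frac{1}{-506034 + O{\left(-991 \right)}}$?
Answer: $\frac{1}{476047} \approx 2.1006 \cdot 10^{-6}$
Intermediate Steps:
$O{\left(r \right)} = r^{2}$ ($O{\left(r \right)} = r r = r^{2}$)
$\frac{1}{-506034 + O{\left(-991 \right)}} = \frac{1}{-506034 + \left(-991\right)^{2}} = \frac{1}{-506034 + 982081} = \frac{1}{476047}$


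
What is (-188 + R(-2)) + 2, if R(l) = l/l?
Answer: -185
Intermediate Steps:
R(l) = 1
(-188 + R(-2)) + 2 = (-188 + 1) + 2 = -187 + 2 = -185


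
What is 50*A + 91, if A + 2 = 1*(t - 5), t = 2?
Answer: -159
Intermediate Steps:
A = -5 (A = -2 + 1*(2 - 5) = -2 + 1*(-3) = -2 - 3 = -5)
50*A + 91 = 50*(-5) + 91 = -250 + 91 = -159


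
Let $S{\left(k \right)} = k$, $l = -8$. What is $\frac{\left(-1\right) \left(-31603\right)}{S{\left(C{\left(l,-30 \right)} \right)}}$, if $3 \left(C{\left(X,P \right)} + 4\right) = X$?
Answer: $- \frac{94809}{20} \approx -4740.5$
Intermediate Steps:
$C{\left(X,P \right)} = -4 + \frac{X}{3}$
$\frac{\left(-1\right) \left(-31603\right)}{S{\left(C{\left(l,-30 \right)} \right)}} = \frac{\left(-1\right) \left(-31603\right)}{-4 + \frac{1}{3} \left(-8\right)} = \frac{31603}{-4 - \frac{8}{3}} = \frac{31603}{- \frac{20}{3}} = 31603 \left(- \frac{3}{20}\right) = - \frac{94809}{20}$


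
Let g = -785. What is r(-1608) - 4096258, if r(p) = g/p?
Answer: -6586782079/1608 ≈ -4.0963e+6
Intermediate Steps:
r(p) = -785/p
r(-1608) - 4096258 = -785/(-1608) - 4096258 = -785*(-1/1608) - 4096258 = 785/1608 - 4096258 = -6586782079/1608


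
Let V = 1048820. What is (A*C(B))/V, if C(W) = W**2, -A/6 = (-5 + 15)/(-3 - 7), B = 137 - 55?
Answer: 10086/262205 ≈ 0.038466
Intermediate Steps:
B = 82
A = 6 (A = -6*(-5 + 15)/(-3 - 7) = -60/(-10) = -60*(-1)/10 = -6*(-1) = 6)
(A*C(B))/V = (6*82**2)/1048820 = (6*6724)*(1/1048820) = 40344*(1/1048820) = 10086/262205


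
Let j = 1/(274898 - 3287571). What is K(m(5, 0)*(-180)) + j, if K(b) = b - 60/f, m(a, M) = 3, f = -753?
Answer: -408277445211/756180923 ≈ -539.92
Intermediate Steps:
K(b) = 20/251 + b (K(b) = b - 60/(-753) = b - 60*(-1/753) = b + 20/251 = 20/251 + b)
j = -1/3012673 (j = 1/(-3012673) = -1/3012673 ≈ -3.3193e-7)
K(m(5, 0)*(-180)) + j = (20/251 + 3*(-180)) - 1/3012673 = (20/251 - 540) - 1/3012673 = -135520/251 - 1/3012673 = -408277445211/756180923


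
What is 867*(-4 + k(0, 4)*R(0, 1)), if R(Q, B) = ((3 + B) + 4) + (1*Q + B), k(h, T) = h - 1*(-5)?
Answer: 35547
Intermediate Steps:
k(h, T) = 5 + h (k(h, T) = h + 5 = 5 + h)
R(Q, B) = 7 + Q + 2*B (R(Q, B) = (7 + B) + (Q + B) = (7 + B) + (B + Q) = 7 + Q + 2*B)
867*(-4 + k(0, 4)*R(0, 1)) = 867*(-4 + (5 + 0)*(7 + 0 + 2*1)) = 867*(-4 + 5*(7 + 0 + 2)) = 867*(-4 + 5*9) = 867*(-4 + 45) = 867*41 = 35547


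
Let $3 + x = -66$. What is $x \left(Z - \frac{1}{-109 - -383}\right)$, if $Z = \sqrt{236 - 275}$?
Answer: $\frac{69}{274} - 69 i \sqrt{39} \approx 0.25182 - 430.9 i$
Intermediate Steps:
$x = -69$ ($x = -3 - 66 = -69$)
$Z = i \sqrt{39}$ ($Z = \sqrt{-39} = i \sqrt{39} \approx 6.245 i$)
$x \left(Z - \frac{1}{-109 - -383}\right) = - 69 \left(i \sqrt{39} - \frac{1}{-109 - -383}\right) = - 69 \left(i \sqrt{39} - \frac{1}{-109 + 383}\right) = - 69 \left(i \sqrt{39} - \frac{1}{274}\right) = - 69 \left(- \frac{1}{274} + i \sqrt{39}\right) = \frac{69}{274} - 69 i \sqrt{39}$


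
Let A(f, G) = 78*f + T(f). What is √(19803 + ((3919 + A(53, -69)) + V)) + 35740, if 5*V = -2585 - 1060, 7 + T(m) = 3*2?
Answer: 35740 + 3*√3014 ≈ 35905.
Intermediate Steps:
T(m) = -1 (T(m) = -7 + 3*2 = -7 + 6 = -1)
A(f, G) = -1 + 78*f (A(f, G) = 78*f - 1 = -1 + 78*f)
V = -729 (V = (-2585 - 1060)/5 = (⅕)*(-3645) = -729)
√(19803 + ((3919 + A(53, -69)) + V)) + 35740 = √(19803 + ((3919 + (-1 + 78*53)) - 729)) + 35740 = √(19803 + ((3919 + (-1 + 4134)) - 729)) + 35740 = √(19803 + ((3919 + 4133) - 729)) + 35740 = √(19803 + (8052 - 729)) + 35740 = √(19803 + 7323) + 35740 = √27126 + 35740 = 3*√3014 + 35740 = 35740 + 3*√3014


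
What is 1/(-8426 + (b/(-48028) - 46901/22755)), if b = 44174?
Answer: -546438570/4605920261119 ≈ -0.00011864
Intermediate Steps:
1/(-8426 + (b/(-48028) - 46901/22755)) = 1/(-8426 + (44174/(-48028) - 46901/22755)) = 1/(-8426 + (44174*(-1/48028) - 46901*1/22755)) = 1/(-8426 + (-22087/24014 - 46901/22755)) = 1/(-8426 - 1628870299/546438570) = 1/(-4605920261119/546438570) = -546438570/4605920261119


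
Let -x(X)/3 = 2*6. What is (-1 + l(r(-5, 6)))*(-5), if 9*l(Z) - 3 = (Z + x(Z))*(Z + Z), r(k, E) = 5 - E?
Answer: -340/9 ≈ -37.778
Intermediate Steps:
x(X) = -36 (x(X) = -6*6 = -3*12 = -36)
l(Z) = 1/3 + 2*Z*(-36 + Z)/9 (l(Z) = 1/3 + ((Z - 36)*(Z + Z))/9 = 1/3 + ((-36 + Z)*(2*Z))/9 = 1/3 + (2*Z*(-36 + Z))/9 = 1/3 + 2*Z*(-36 + Z)/9)
(-1 + l(r(-5, 6)))*(-5) = (-1 + (1/3 - 8*(5 - 1*6) + 2*(5 - 1*6)**2/9))*(-5) = (-1 + (1/3 - 8*(5 - 6) + 2*(5 - 6)**2/9))*(-5) = (-1 + (1/3 - 8*(-1) + (2/9)*(-1)**2))*(-5) = (-1 + (1/3 + 8 + (2/9)*1))*(-5) = (-1 + (1/3 + 8 + 2/9))*(-5) = (-1 + 77/9)*(-5) = (68/9)*(-5) = -340/9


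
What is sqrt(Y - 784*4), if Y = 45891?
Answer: sqrt(42755) ≈ 206.77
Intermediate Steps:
sqrt(Y - 784*4) = sqrt(45891 - 784*4) = sqrt(45891 - 3136) = sqrt(42755)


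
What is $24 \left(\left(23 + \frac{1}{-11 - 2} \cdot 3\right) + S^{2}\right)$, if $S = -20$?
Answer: $\frac{131904}{13} \approx 10146.0$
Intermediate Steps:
$24 \left(\left(23 + \frac{1}{-11 - 2} \cdot 3\right) + S^{2}\right) = 24 \left(\left(23 + \frac{1}{-11 - 2} \cdot 3\right) + \left(-20\right)^{2}\right) = 24 \left(\left(23 + \frac{1}{-13} \cdot 3\right) + 400\right) = 24 \left(\left(23 - \frac{3}{13}\right) + 400\right) = 24 \left(\frac{296}{13} + 400\right) = 24 \cdot \frac{5496}{13} = \frac{131904}{13}$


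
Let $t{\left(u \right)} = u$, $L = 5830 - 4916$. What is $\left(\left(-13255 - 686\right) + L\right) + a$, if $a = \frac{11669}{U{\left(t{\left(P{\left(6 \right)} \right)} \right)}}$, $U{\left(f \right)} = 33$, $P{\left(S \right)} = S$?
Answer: $- \frac{418222}{33} \approx -12673.0$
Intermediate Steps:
$L = 914$
$a = \frac{11669}{33} \approx 353.61$
$\left(\left(-13255 - 686\right) + L\right) + a = \left(\left(-13255 - 686\right) + 914\right) + \frac{11669}{33} = \left(-13941 + 914\right) + \frac{11669}{33} = -13027 + \frac{11669}{33} = - \frac{418222}{33}$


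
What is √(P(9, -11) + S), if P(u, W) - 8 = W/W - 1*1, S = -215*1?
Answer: 3*I*√23 ≈ 14.387*I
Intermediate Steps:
S = -215
P(u, W) = 8 (P(u, W) = 8 + (W/W - 1*1) = 8 + (1 - 1) = 8 + 0 = 8)
√(P(9, -11) + S) = √(8 - 215) = √(-207) = 3*I*√23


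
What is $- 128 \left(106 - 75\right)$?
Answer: $-3968$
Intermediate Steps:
$- 128 \left(106 - 75\right) = \left(-128\right) 31 = -3968$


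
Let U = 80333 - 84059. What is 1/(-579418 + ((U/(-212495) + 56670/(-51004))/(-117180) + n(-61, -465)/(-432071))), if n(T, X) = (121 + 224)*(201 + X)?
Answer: -91455602250102917400/52991002864975663388942039 ≈ -1.7259e-6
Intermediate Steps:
U = -3726
n(T, X) = 69345 + 345*X (n(T, X) = 345*(201 + X) = 69345 + 345*X)
1/(-579418 + ((U/(-212495) + 56670/(-51004))/(-117180) + n(-61, -465)/(-432071))) = 1/(-579418 + ((-3726/(-212495) + 56670/(-51004))/(-117180) + (69345 + 345*(-465))/(-432071))) = 1/(-579418 + ((-3726*(-1/212495) + 56670*(-1/51004))*(-1/117180) + (69345 - 160425)*(-1/432071))) = 1/(-579418 + ((3726/212495 - 28335/25502)*(-1/117180) - 91080*(-1/432071))) = 1/(-579418 + (-5926025373/5419047490*(-1/117180) + 91080/432071)) = 1/(-579418 + (1975341791/211667994959400 + 91080/432071)) = 1/(-579418 + 19279574468805131161/91455602250102917400) = 1/(-52991002864975663388942039/91455602250102917400) = -91455602250102917400/52991002864975663388942039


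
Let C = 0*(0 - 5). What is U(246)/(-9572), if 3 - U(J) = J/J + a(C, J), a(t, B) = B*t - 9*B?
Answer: -554/2393 ≈ -0.23151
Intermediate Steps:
C = 0 (C = 0*(-5) = 0)
a(t, B) = -9*B + B*t
U(J) = 2 + 9*J (U(J) = 3 - (J/J + J*(-9 + 0)) = 3 - (1 + J*(-9)) = 3 - (1 - 9*J) = 3 + (-1 + 9*J) = 2 + 9*J)
U(246)/(-9572) = (2 + 9*246)/(-9572) = (2 + 2214)*(-1/9572) = 2216*(-1/9572) = -554/2393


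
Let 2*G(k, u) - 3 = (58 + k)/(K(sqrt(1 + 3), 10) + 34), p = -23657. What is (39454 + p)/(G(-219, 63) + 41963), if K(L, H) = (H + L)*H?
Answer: 695068/1846415 ≈ 0.37644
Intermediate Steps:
K(L, H) = H*(H + L)
G(k, u) = 130/77 + k/308 (G(k, u) = 3/2 + ((58 + k)/(10*(10 + sqrt(1 + 3)) + 34))/2 = 3/2 + ((58 + k)/(10*(10 + sqrt(4)) + 34))/2 = 3/2 + ((58 + k)/(10*(10 + 2) + 34))/2 = 3/2 + ((58 + k)/(10*12 + 34))/2 = 3/2 + ((58 + k)/(120 + 34))/2 = 3/2 + ((58 + k)/154)/2 = 3/2 + ((58 + k)*(1/154))/2 = 3/2 + (29/77 + k/154)/2 = 3/2 + (29/154 + k/308) = 130/77 + k/308)
(39454 + p)/(G(-219, 63) + 41963) = (39454 - 23657)/((130/77 + (1/308)*(-219)) + 41963) = 15797/((130/77 - 219/308) + 41963) = 15797/(43/44 + 41963) = 15797/(1846415/44) = 15797*(44/1846415) = 695068/1846415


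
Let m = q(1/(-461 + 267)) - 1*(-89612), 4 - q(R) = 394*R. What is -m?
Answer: -8692949/97 ≈ -89618.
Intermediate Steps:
q(R) = 4 - 394*R
m = 8692949/97 (m = (4 - 394/(-461 + 267)) - 1*(-89612) = (4 - 394/(-194)) + 89612 = (4 - 394*(-1/194)) + 89612 = (4 + 197/97) + 89612 = 585/97 + 89612 = 8692949/97 ≈ 89618.)
-m = -1*8692949/97 = -8692949/97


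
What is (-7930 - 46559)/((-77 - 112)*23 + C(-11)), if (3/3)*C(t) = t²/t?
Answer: 54489/4358 ≈ 12.503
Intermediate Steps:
C(t) = t (C(t) = t²/t = t)
(-7930 - 46559)/((-77 - 112)*23 + C(-11)) = (-7930 - 46559)/((-77 - 112)*23 - 11) = -54489/(-189*23 - 11) = -54489/(-4347 - 11) = -54489/(-4358) = -54489*(-1/4358) = 54489/4358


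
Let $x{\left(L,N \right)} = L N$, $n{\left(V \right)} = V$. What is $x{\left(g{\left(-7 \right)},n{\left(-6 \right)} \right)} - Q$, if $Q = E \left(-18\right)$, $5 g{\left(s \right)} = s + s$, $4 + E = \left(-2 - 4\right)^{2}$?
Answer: $\frac{2964}{5} \approx 592.8$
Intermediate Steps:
$E = 32$ ($E = -4 + \left(-2 - 4\right)^{2} = -4 + \left(-6\right)^{2} = -4 + 36 = 32$)
$g{\left(s \right)} = \frac{2 s}{5}$ ($g{\left(s \right)} = \frac{s + s}{5} = \frac{2 s}{5}$)
$Q = -576$ ($Q = 32 \left(-18\right) = -576$)
$x{\left(g{\left(-7 \right)},n{\left(-6 \right)} \right)} - Q = \frac{2}{5} \left(-7\right) \left(-6\right) - -576 = \left(- \frac{14}{5}\right) \left(-6\right) + 576 = \frac{84}{5} + 576 = \frac{2964}{5}$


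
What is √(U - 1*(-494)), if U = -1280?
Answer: I*√786 ≈ 28.036*I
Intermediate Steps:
√(U - 1*(-494)) = √(-1280 - 1*(-494)) = √(-1280 + 494) = √(-786) = I*√786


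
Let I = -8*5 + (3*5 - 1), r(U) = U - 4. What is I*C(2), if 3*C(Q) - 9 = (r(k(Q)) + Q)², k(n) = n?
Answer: -78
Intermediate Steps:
r(U) = -4 + U
I = -26 (I = -40 + (15 - 1) = -40 + 14 = -26)
C(Q) = 3 + (-4 + 2*Q)²/3 (C(Q) = 3 + ((-4 + Q) + Q)²/3 = 3 + (-4 + 2*Q)²/3)
I*C(2) = -26*(3 + 4*(-2 + 2)²/3) = -26*(3 + (4/3)*0²) = -26*(3 + (4/3)*0) = -26*(3 + 0) = -26*3 = -78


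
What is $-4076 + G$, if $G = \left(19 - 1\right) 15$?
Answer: $-3806$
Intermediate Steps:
$G = 270$ ($G = 18 \cdot 15 = 270$)
$-4076 + G = -4076 + 270 = -3806$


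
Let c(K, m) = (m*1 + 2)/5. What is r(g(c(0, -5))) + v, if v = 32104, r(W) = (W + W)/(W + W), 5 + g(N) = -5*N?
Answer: 32105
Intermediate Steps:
c(K, m) = 2/5 + m/5 (c(K, m) = (m + 2)*(1/5) = (2 + m)*(1/5) = 2/5 + m/5)
g(N) = -5 - 5*N
r(W) = 1 (r(W) = (2*W)/((2*W)) = (2*W)*(1/(2*W)) = 1)
r(g(c(0, -5))) + v = 1 + 32104 = 32105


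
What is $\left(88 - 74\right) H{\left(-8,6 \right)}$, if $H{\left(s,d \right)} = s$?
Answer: $-112$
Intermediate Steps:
$\left(88 - 74\right) H{\left(-8,6 \right)} = \left(88 - 74\right) \left(-8\right) = 14 \left(-8\right) = -112$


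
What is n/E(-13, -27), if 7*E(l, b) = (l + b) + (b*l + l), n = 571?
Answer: 3997/298 ≈ 13.413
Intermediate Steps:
E(l, b) = b/7 + 2*l/7 + b*l/7 (E(l, b) = ((l + b) + (b*l + l))/7 = ((b + l) + (l + b*l))/7 = (b + 2*l + b*l)/7 = b/7 + 2*l/7 + b*l/7)
n/E(-13, -27) = 571/((⅐)*(-27) + (2/7)*(-13) + (⅐)*(-27)*(-13)) = 571/(-27/7 - 26/7 + 351/7) = 571/(298/7) = 571*(7/298) = 3997/298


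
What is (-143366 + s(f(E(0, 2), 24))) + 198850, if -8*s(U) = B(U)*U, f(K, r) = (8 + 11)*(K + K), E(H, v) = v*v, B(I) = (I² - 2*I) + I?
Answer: -380604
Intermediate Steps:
B(I) = I² - I
E(H, v) = v²
f(K, r) = 38*K (f(K, r) = 19*(2*K) = 38*K)
s(U) = -U²*(-1 + U)/8 (s(U) = -U*(-1 + U)*U/8 = -U²*(-1 + U)/8)
(-143366 + s(f(E(0, 2), 24))) + 198850 = (-143366 + (38*2²)²*(1 - 38*2²)/8) + 198850 = (-143366 + (38*4)²*(1 - 38*4)/8) + 198850 = (-143366 + (⅛)*152²*(1 - 1*152)) + 198850 = (-143366 + (⅛)*23104*(1 - 152)) + 198850 = (-143366 + (⅛)*23104*(-151)) + 198850 = (-143366 - 436088) + 198850 = -579454 + 198850 = -380604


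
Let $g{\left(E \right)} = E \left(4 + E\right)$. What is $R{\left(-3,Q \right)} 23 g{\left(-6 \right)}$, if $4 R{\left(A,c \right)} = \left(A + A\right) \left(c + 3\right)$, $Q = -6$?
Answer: $1242$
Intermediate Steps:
$R{\left(A,c \right)} = \frac{A \left(3 + c\right)}{2}$ ($R{\left(A,c \right)} = \frac{\left(A + A\right) \left(c + 3\right)}{4} = \frac{2 A \left(3 + c\right)}{4} = \frac{A \left(3 + c\right)}{2}$)
$R{\left(-3,Q \right)} 23 g{\left(-6 \right)} = \frac{1}{2} \left(-3\right) \left(3 - 6\right) 23 \left(- 6 \left(4 - 6\right)\right) = \frac{1}{2} \left(-3\right) \left(-3\right) 23 \left(\left(-6\right) \left(-2\right)\right) = \frac{9}{2} \cdot 23 \cdot 12 = \frac{207}{2} \cdot 12 = 1242$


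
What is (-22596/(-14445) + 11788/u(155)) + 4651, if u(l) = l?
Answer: 705816851/149265 ≈ 4728.6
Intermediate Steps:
(-22596/(-14445) + 11788/u(155)) + 4651 = (-22596/(-14445) + 11788/155) + 4651 = (-22596*(-1/14445) + 11788*(1/155)) + 4651 = (7532/4815 + 11788/155) + 4651 = 11585336/149265 + 4651 = 705816851/149265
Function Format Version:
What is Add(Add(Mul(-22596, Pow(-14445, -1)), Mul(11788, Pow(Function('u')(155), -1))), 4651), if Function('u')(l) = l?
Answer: Rational(705816851, 149265) ≈ 4728.6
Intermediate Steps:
Add(Add(Mul(-22596, Pow(-14445, -1)), Mul(11788, Pow(Function('u')(155), -1))), 4651) = Add(Add(Mul(-22596, Pow(-14445, -1)), Mul(11788, Pow(155, -1))), 4651) = Add(Add(Mul(-22596, Rational(-1, 14445)), Mul(11788, Rational(1, 155))), 4651) = Add(Add(Rational(7532, 4815), Rational(11788, 155)), 4651) = Add(Rational(11585336, 149265), 4651) = Rational(705816851, 149265)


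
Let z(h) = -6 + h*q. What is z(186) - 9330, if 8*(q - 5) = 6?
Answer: -16533/2 ≈ -8266.5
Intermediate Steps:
q = 23/4 (q = 5 + (⅛)*6 = 5 + ¾ = 23/4 ≈ 5.7500)
z(h) = -6 + 23*h/4 (z(h) = -6 + h*(23/4) = -6 + 23*h/4)
z(186) - 9330 = (-6 + (23/4)*186) - 9330 = (-6 + 2139/2) - 9330 = 2127/2 - 9330 = -16533/2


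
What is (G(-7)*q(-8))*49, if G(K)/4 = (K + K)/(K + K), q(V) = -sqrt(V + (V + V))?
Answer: -392*I*sqrt(6) ≈ -960.2*I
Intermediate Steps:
q(V) = -sqrt(3)*sqrt(V) (q(V) = -sqrt(V + 2*V) = -sqrt(3*V) = -sqrt(3)*sqrt(V))
G(K) = 4 (G(K) = 4*((K + K)/(K + K)) = 4*((2*K)/((2*K))) = 4*((2*K)*(1/(2*K))) = 4*1 = 4)
(G(-7)*q(-8))*49 = (4*(-sqrt(3)*sqrt(-8)))*49 = (4*(-sqrt(3)*2*I*sqrt(2)))*49 = (4*(-2*I*sqrt(6)))*49 = -8*I*sqrt(6)*49 = -392*I*sqrt(6)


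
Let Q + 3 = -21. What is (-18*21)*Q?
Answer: 9072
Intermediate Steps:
Q = -24 (Q = -3 - 21 = -24)
(-18*21)*Q = -18*21*(-24) = -378*(-24) = 9072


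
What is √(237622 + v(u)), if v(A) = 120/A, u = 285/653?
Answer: √85880798/19 ≈ 487.75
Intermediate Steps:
u = 285/653 (u = 285*(1/653) = 285/653 ≈ 0.43645)
√(237622 + v(u)) = √(237622 + 120/(285/653)) = √(237622 + 120*(653/285)) = √(237622 + 5224/19) = √(4520042/19) = √85880798/19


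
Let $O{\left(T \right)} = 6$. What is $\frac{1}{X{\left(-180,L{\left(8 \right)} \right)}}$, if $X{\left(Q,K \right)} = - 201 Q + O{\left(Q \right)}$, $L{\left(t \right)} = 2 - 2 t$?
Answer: $\frac{1}{36186} \approx 2.7635 \cdot 10^{-5}$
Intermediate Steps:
$X{\left(Q,K \right)} = 6 - 201 Q$ ($X{\left(Q,K \right)} = - 201 Q + 6 = 6 - 201 Q$)
$\frac{1}{X{\left(-180,L{\left(8 \right)} \right)}} = \frac{1}{6 - -36180} = \frac{1}{6 + 36180} = \frac{1}{36186}$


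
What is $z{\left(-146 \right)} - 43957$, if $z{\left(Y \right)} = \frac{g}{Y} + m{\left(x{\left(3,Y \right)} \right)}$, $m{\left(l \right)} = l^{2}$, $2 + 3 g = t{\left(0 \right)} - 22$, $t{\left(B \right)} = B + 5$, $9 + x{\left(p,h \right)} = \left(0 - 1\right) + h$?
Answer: $- \frac{8593979}{438} \approx -19621.0$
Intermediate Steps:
$x{\left(p,h \right)} = -10 + h$ ($x{\left(p,h \right)} = -9 + \left(\left(0 - 1\right) + h\right) = -9 + \left(-1 + h\right) = -10 + h$)
$t{\left(B \right)} = 5 + B$
$g = - \frac{19}{3}$ ($g = - \frac{2}{3} + \frac{\left(5 + 0\right) - 22}{3} = - \frac{2}{3} + \frac{5 - 22}{3} = - \frac{2}{3} + \frac{1}{3} \left(-17\right) = - \frac{2}{3} - \frac{17}{3} = - \frac{19}{3} \approx -6.3333$)
$z{\left(Y \right)} = \left(-10 + Y\right)^{2} - \frac{19}{3 Y}$ ($z{\left(Y \right)} = - \frac{19}{3 Y} + \left(-10 + Y\right)^{2} = \left(-10 + Y\right)^{2} - \frac{19}{3 Y}$)
$z{\left(-146 \right)} - 43957 = \left(\left(-10 - 146\right)^{2} - \frac{19}{3 \left(-146\right)}\right) - 43957 = \left(\left(-156\right)^{2} - - \frac{19}{438}\right) - 43957 = \left(24336 + \frac{19}{438}\right) - 43957 = \frac{10659187}{438} - 43957 = - \frac{8593979}{438}$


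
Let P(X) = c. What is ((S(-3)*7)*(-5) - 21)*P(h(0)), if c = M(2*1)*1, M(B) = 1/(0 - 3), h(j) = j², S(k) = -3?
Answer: -28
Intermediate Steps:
M(B) = -⅓ (M(B) = 1/(-3) = -⅓)
c = -⅓ (c = -⅓*1 = -⅓ ≈ -0.33333)
P(X) = -⅓
((S(-3)*7)*(-5) - 21)*P(h(0)) = (-3*7*(-5) - 21)*(-⅓) = (-21*(-5) - 21)*(-⅓) = (105 - 21)*(-⅓) = 84*(-⅓) = -28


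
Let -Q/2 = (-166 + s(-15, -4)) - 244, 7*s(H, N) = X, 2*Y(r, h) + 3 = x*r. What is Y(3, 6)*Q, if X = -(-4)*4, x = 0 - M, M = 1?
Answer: -17124/7 ≈ -2446.3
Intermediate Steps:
x = -1 (x = 0 - 1*1 = 0 - 1 = -1)
X = 16 (X = -2*(-8) = 16)
Y(r, h) = -3/2 - r/2 (Y(r, h) = -3/2 + (-r)/2 = -3/2 - r/2)
s(H, N) = 16/7 (s(H, N) = (1/7)*16 = 16/7)
Q = 5708/7 (Q = -2*((-166 + 16/7) - 244) = -2*(-1146/7 - 244) = -2*(-2854/7) = 5708/7 ≈ 815.43)
Y(3, 6)*Q = (-3/2 - 1/2*3)*(5708/7) = (-3/2 - 3/2)*(5708/7) = -3*5708/7 = -17124/7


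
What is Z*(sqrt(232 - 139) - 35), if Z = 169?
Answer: -5915 + 169*sqrt(93) ≈ -4285.2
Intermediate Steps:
Z*(sqrt(232 - 139) - 35) = 169*(sqrt(232 - 139) - 35) = 169*(sqrt(93) - 35) = 169*(-35 + sqrt(93)) = -5915 + 169*sqrt(93)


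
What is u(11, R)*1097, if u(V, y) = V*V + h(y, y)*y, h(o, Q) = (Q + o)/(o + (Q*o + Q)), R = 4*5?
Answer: 1482047/11 ≈ 1.3473e+5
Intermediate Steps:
R = 20
h(o, Q) = (Q + o)/(Q + o + Q*o) (h(o, Q) = (Q + o)/(o + (Q + Q*o)) = (Q + o)/(Q + o + Q*o))
u(V, y) = V² + 2*y²/(y² + 2*y) (u(V, y) = V*V + ((y + y)/(y + y + y*y))*y = V² + ((2*y)/(y + y + y²))*y = V² + ((2*y)/(y² + 2*y))*y = V² + (2*y/(y² + 2*y))*y = V² + 2*y²/(y² + 2*y))
u(11, R)*1097 = ((2*20 + 11²*(2 + 20))/(2 + 20))*1097 = ((40 + 121*22)/22)*1097 = ((40 + 2662)/22)*1097 = ((1/22)*2702)*1097 = (1351/11)*1097 = 1482047/11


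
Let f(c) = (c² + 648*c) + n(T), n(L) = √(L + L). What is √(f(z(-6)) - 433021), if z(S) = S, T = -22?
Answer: √(-436873 + 2*I*√11) ≈ 0.005 + 660.96*I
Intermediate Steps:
n(L) = √2*√L (n(L) = √(2*L) = √2*√L)
f(c) = c² + 648*c + 2*I*√11 (f(c) = (c² + 648*c) + √2*√(-22) = (c² + 648*c) + √2*(I*√22) = (c² + 648*c) + 2*I*√11 = c² + 648*c + 2*I*√11)
√(f(z(-6)) - 433021) = √(((-6)² + 648*(-6) + 2*I*√11) - 433021) = √((36 - 3888 + 2*I*√11) - 433021) = √((-3852 + 2*I*√11) - 433021) = √(-436873 + 2*I*√11)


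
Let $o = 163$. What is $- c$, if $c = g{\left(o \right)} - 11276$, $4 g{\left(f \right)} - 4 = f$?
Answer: $\frac{44937}{4} \approx 11234.0$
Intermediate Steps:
$g{\left(f \right)} = 1 + \frac{f}{4}$
$c = - \frac{44937}{4}$ ($c = \left(1 + \frac{1}{4} \cdot 163\right) - 11276 = \left(1 + \frac{163}{4}\right) - 11276 = \frac{167}{4} - 11276 = - \frac{44937}{4} \approx -11234.0$)
$- c = \left(-1\right) \left(- \frac{44937}{4}\right) = \frac{44937}{4}$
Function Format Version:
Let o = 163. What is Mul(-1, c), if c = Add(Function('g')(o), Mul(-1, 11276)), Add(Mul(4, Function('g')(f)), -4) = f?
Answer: Rational(44937, 4) ≈ 11234.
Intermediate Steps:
Function('g')(f) = Add(1, Mul(Rational(1, 4), f))
c = Rational(-44937, 4) (c = Add(Add(1, Mul(Rational(1, 4), 163)), Mul(-1, 11276)) = Add(Add(1, Rational(163, 4)), -11276) = Add(Rational(167, 4), -11276) = Rational(-44937, 4) ≈ -11234.)
Mul(-1, c) = Mul(-1, Rational(-44937, 4)) = Rational(44937, 4)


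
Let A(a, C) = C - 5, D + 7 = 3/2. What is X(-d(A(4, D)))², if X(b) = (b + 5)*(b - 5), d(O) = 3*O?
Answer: 14969161/16 ≈ 9.3557e+5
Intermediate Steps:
D = -11/2 (D = -7 + 3/2 = -11/2 ≈ -5.5000)
A(a, C) = -5 + C
X(b) = (-5 + b)*(5 + b) (X(b) = (5 + b)*(-5 + b) = (-5 + b)*(5 + b))
X(-d(A(4, D)))² = (-25 + (-3*(-5 - 11/2))²)² = (-25 + (-3*(-21)/2)²)² = (-25 + (-1*(-63/2))²)² = (-25 + (63/2)²)² = (-25 + 3969/4)² = (3869/4)² = 14969161/16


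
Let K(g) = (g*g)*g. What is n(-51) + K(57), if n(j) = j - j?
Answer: 185193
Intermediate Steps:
K(g) = g³ (K(g) = g²*g = g³)
n(j) = 0
n(-51) + K(57) = 0 + 57³ = 0 + 185193 = 185193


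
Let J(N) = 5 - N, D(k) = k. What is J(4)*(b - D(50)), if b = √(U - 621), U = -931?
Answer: -50 + 4*I*√97 ≈ -50.0 + 39.395*I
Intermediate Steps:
b = 4*I*√97 (b = √(-931 - 621) = √(-1552) = 4*I*√97 ≈ 39.395*I)
J(4)*(b - D(50)) = (5 - 1*4)*(4*I*√97 - 1*50) = (5 - 4)*(4*I*√97 - 50) = 1*(-50 + 4*I*√97) = -50 + 4*I*√97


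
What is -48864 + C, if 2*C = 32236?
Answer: -32746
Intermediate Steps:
C = 16118 (C = (1/2)*32236 = 16118)
-48864 + C = -48864 + 16118 = -32746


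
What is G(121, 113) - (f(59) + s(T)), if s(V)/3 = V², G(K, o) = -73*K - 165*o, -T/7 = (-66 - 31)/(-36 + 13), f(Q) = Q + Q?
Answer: -15981407/529 ≈ -30211.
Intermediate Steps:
f(Q) = 2*Q
T = -679/23 (T = -7*(-66 - 31)/(-36 + 13) = -(-679)/(-23) = -(-679)*(-1)/23 = -7*97/23 = -679/23 ≈ -29.522)
G(K, o) = -165*o - 73*K
s(V) = 3*V²
G(121, 113) - (f(59) + s(T)) = (-165*113 - 73*121) - (2*59 + 3*(-679/23)²) = (-18645 - 8833) - (118 + 3*(461041/529)) = -27478 - (118 + 1383123/529) = -27478 - 1*1445545/529 = -27478 - 1445545/529 = -15981407/529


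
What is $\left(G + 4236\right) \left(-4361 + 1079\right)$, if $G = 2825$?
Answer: $-23174202$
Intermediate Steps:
$\left(G + 4236\right) \left(-4361 + 1079\right) = \left(2825 + 4236\right) \left(-4361 + 1079\right) = 7061 \left(-3282\right) = -23174202$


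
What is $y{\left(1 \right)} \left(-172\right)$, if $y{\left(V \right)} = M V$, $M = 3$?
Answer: $-516$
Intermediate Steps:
$y{\left(V \right)} = 3 V$
$y{\left(1 \right)} \left(-172\right) = 3 \cdot 1 \left(-172\right) = 3 \left(-172\right) = -516$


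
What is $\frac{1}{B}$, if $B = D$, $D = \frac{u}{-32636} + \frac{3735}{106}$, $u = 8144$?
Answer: $\frac{864854}{30258049} \approx 0.028583$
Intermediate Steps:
$D = \frac{30258049}{864854}$ ($D = \frac{8144}{-32636} + \frac{3735}{106} = 8144 \left(- \frac{1}{32636}\right) + 3735 \cdot \frac{1}{106} = - \frac{2036}{8159} + \frac{3735}{106} = \frac{30258049}{864854} \approx 34.986$)
$B = \frac{30258049}{864854} \approx 34.986$
$\frac{1}{B} = \frac{1}{\frac{30258049}{864854}} = \frac{864854}{30258049}$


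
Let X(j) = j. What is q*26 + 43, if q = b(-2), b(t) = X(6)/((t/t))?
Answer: 199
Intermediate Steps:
b(t) = 6 (b(t) = 6/((t/t)) = 6/1 = 6*1 = 6)
q = 6
q*26 + 43 = 6*26 + 43 = 156 + 43 = 199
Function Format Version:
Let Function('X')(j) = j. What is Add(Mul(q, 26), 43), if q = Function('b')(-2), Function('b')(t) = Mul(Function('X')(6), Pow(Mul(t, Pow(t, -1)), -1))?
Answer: 199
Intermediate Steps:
Function('b')(t) = 6 (Function('b')(t) = Mul(6, Pow(Mul(t, Pow(t, -1)), -1)) = Mul(6, Pow(1, -1)) = Mul(6, 1) = 6)
q = 6
Add(Mul(q, 26), 43) = Add(Mul(6, 26), 43) = Add(156, 43) = 199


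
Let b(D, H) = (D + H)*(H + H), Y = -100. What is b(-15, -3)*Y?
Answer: -10800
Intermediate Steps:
b(D, H) = 2*H*(D + H) (b(D, H) = (D + H)*(2*H) = 2*H*(D + H))
b(-15, -3)*Y = (2*(-3)*(-15 - 3))*(-100) = (2*(-3)*(-18))*(-100) = 108*(-100) = -10800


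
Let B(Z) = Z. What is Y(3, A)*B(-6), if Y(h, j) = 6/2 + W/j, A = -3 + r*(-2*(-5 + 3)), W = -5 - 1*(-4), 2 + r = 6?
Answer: -228/13 ≈ -17.538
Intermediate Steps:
r = 4 (r = -2 + 6 = 4)
W = -1 (W = -5 + 4 = -1)
A = 13 (A = -3 + 4*(-2*(-5 + 3)) = -3 + 4*(-2*(-2)) = -3 + 4*4 = -3 + 16 = 13)
Y(h, j) = 3 - 1/j (Y(h, j) = 6/2 - 1/j = 6*(1/2) - 1/j = 3 - 1/j)
Y(3, A)*B(-6) = (3 - 1/13)*(-6) = (38/13)*(-6) = -228/13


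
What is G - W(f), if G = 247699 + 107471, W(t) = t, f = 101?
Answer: 355069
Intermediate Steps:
G = 355170
G - W(f) = 355170 - 1*101 = 355170 - 101 = 355069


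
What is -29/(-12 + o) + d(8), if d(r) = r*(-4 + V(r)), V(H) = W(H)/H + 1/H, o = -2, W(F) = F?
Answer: -293/14 ≈ -20.929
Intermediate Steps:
V(H) = 1 + 1/H (V(H) = H/H + 1/H = 1 + 1/H)
d(r) = r*(-4 + (1 + r)/r)
-29/(-12 + o) + d(8) = -29/(-12 - 2) + (1 - 3*8) = -29/(-14) + (1 - 24) = -1/14*(-29) - 23 = 29/14 - 23 = -293/14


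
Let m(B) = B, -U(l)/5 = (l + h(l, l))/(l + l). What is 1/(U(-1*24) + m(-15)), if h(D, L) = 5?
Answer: -48/815 ≈ -0.058896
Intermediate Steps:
U(l) = -5*(5 + l)/(2*l) (U(l) = -5*(l + 5)/(l + l) = -5*(5 + l)/(2*l))
1/(U(-1*24) + m(-15)) = 1/(5*(-5 - (-1)*24)/(2*((-1*24))) - 15) = 1/((5/2)*(-5 - 1*(-24))/(-24) - 15) = 1/((5/2)*(-1/24)*(-5 + 24) - 15) = 1/((5/2)*(-1/24)*19 - 15) = 1/(-95/48 - 15) = 1/(-815/48) = -48/815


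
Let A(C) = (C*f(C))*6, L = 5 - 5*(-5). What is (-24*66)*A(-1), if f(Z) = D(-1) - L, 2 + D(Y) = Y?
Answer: -313632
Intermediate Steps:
L = 30 (L = 5 + 25 = 30)
D(Y) = -2 + Y
f(Z) = -33 (f(Z) = (-2 - 1) - 1*30 = -3 - 30 = -33)
A(C) = -198*C (A(C) = (C*(-33))*6 = -33*C*6 = -198*C)
(-24*66)*A(-1) = (-24*66)*(-198*(-1)) = -1584*198 = -313632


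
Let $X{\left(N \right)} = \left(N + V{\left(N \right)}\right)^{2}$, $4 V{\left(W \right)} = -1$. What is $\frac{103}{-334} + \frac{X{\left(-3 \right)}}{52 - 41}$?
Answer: $\frac{19159}{29392} \approx 0.65184$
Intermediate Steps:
$V{\left(W \right)} = - \frac{1}{4}$ ($V{\left(W \right)} = \frac{1}{4} \left(-1\right) = - \frac{1}{4}$)
$X{\left(N \right)} = \left(- \frac{1}{4} + N\right)^{2}$ ($X{\left(N \right)} = \left(N - \frac{1}{4}\right)^{2} = \left(- \frac{1}{4} + N\right)^{2}$)
$\frac{103}{-334} + \frac{X{\left(-3 \right)}}{52 - 41} = \frac{103}{-334} + \frac{\frac{1}{16} \left(-1 + 4 \left(-3\right)\right)^{2}}{52 - 41} = 103 \left(- \frac{1}{334}\right) + \frac{\frac{1}{16} \left(-1 - 12\right)^{2}}{52 - 41} = - \frac{103}{334} + \frac{\frac{1}{16} \left(-13\right)^{2}}{11} = - \frac{103}{334} + \frac{1}{16} \cdot 169 \cdot \frac{1}{11} = - \frac{103}{334} + \frac{169}{16} \cdot \frac{1}{11} = - \frac{103}{334} + \frac{169}{176} = \frac{19159}{29392}$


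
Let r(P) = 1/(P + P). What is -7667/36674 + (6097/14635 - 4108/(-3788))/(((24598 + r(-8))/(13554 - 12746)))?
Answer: -968383219737949/6061857499757470 ≈ -0.15975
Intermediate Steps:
r(P) = 1/(2*P)
-7667/36674 + (6097/14635 - 4108/(-3788))/(((24598 + r(-8))/(13554 - 12746))) = -7667/36674 + (6097/14635 - 4108/(-3788))/(((24598 + (½)/(-8))/(13554 - 12746))) = -7667*1/36674 + (6097*(1/14635) - 4108*(-1/3788))/(((24598 + (½)*(-⅛))/808)) = -697/3334 + (6097/14635 + 1027/947)/(((24598 - 1/16)*(1/808))) = -697/3334 + 20804004/(13859345*(((393567/16)*(1/808)))) = -697/3334 + 20804004/(13859345*(393567/12928)) = -697/3334 + (20804004/13859345)*(12928/393567) = -697/3334 + 89651387904/1818193611205 = -968383219737949/6061857499757470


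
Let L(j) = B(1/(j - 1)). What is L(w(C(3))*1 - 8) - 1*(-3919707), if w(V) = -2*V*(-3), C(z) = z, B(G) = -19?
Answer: 3919688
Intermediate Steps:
w(V) = 6*V
L(j) = -19
L(w(C(3))*1 - 8) - 1*(-3919707) = -19 - 1*(-3919707) = -19 + 3919707 = 3919688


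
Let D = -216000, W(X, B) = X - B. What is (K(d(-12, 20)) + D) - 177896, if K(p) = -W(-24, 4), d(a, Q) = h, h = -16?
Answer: -393868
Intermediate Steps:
d(a, Q) = -16
K(p) = 28 (K(p) = -(-24 - 1*4) = -(-24 - 4) = -1*(-28) = 28)
(K(d(-12, 20)) + D) - 177896 = (28 - 216000) - 177896 = -215972 - 177896 = -393868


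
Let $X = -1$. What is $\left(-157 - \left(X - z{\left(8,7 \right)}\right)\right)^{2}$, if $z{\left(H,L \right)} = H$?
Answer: $21904$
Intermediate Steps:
$\left(-157 - \left(X - z{\left(8,7 \right)}\right)\right)^{2} = \left(-157 - \left(-1 - 8\right)\right)^{2} = \left(-157 - -9\right)^{2} = \left(-157 + 9\right)^{2} = \left(-148\right)^{2} = 21904$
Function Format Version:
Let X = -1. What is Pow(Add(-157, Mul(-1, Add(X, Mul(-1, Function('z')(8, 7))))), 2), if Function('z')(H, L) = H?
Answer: 21904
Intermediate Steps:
Pow(Add(-157, Mul(-1, Add(X, Mul(-1, Function('z')(8, 7))))), 2) = Pow(Add(-157, Mul(-1, Add(-1, Mul(-1, 8)))), 2) = Pow(Add(-157, Mul(-1, Add(-1, -8))), 2) = Pow(Add(-157, Mul(-1, -9)), 2) = Pow(Add(-157, 9), 2) = Pow(-148, 2) = 21904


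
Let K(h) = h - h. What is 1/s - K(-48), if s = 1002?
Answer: 1/1002 ≈ 0.00099800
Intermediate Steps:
K(h) = 0
1/s - K(-48) = 1/1002 - 1*0 = 1/1002 + 0 = 1/1002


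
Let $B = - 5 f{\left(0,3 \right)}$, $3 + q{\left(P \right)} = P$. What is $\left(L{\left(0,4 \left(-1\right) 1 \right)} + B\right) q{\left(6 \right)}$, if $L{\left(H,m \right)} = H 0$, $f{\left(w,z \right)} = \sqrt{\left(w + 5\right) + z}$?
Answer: $- 30 \sqrt{2} \approx -42.426$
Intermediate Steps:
$q{\left(P \right)} = -3 + P$
$f{\left(w,z \right)} = \sqrt{5 + w + z}$ ($f{\left(w,z \right)} = \sqrt{\left(5 + w\right) + z} = \sqrt{5 + w + z}$)
$L{\left(H,m \right)} = 0$
$B = - 10 \sqrt{2}$ ($B = - 5 \sqrt{5 + 0 + 3} = - 5 \sqrt{8} = - 5 \cdot 2 \sqrt{2} = - 10 \sqrt{2} \approx -14.142$)
$\left(L{\left(0,4 \left(-1\right) 1 \right)} + B\right) q{\left(6 \right)} = \left(0 - 10 \sqrt{2}\right) \left(-3 + 6\right) = - 10 \sqrt{2} \cdot 3 = - 30 \sqrt{2}$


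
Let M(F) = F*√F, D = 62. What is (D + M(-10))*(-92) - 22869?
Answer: -28573 + 920*I*√10 ≈ -28573.0 + 2909.3*I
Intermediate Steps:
M(F) = F^(3/2)
(D + M(-10))*(-92) - 22869 = (62 + (-10)^(3/2))*(-92) - 22869 = (62 - 10*I*√10)*(-92) - 22869 = (-5704 + 920*I*√10) - 22869 = -28573 + 920*I*√10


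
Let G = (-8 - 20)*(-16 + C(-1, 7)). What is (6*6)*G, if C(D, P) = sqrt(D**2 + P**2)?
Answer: 16128 - 5040*sqrt(2) ≈ 9000.4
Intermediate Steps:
G = 448 - 140*sqrt(2) (G = (-8 - 20)*(-16 + sqrt((-1)**2 + 7**2)) = -28*(-16 + sqrt(1 + 49)) = -28*(-16 + sqrt(50)) = -28*(-16 + 5*sqrt(2)) = 448 - 140*sqrt(2) ≈ 250.01)
(6*6)*G = (6*6)*(448 - 140*sqrt(2)) = 36*(448 - 140*sqrt(2)) = 16128 - 5040*sqrt(2)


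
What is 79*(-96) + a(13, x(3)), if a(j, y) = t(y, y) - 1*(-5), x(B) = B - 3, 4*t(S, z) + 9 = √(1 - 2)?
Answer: -30325/4 + I/4 ≈ -7581.3 + 0.25*I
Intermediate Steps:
t(S, z) = -9/4 + I/4 (t(S, z) = -9/4 + √(1 - 2)/4 = -9/4 + √(-1)/4 = -9/4 + I/4)
x(B) = -3 + B
a(j, y) = 11/4 + I/4 (a(j, y) = (-9/4 + I/4) - 1*(-5) = (-9/4 + I/4) + 5 = 11/4 + I/4)
79*(-96) + a(13, x(3)) = 79*(-96) + (11/4 + I/4) = -7584 + (11/4 + I/4) = -30325/4 + I/4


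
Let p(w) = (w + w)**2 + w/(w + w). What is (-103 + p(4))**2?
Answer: 5929/4 ≈ 1482.3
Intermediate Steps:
p(w) = 1/2 + 4*w**2 (p(w) = (2*w)**2 + w/((2*w)) = 4*w**2 + w*(1/(2*w)) = 4*w**2 + 1/2 = 1/2 + 4*w**2)
(-103 + p(4))**2 = (-103 + (1/2 + 4*4**2))**2 = (-103 + (1/2 + 4*16))**2 = (-103 + (1/2 + 64))**2 = (-103 + 129/2)**2 = (-77/2)**2 = 5929/4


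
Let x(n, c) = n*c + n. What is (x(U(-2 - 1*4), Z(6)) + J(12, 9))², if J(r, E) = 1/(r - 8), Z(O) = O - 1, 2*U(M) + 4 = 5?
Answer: 169/16 ≈ 10.563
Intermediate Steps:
U(M) = ½ (U(M) = -2 + (½)*5 = -2 + 5/2 = ½)
Z(O) = -1 + O
J(r, E) = 1/(-8 + r)
x(n, c) = n + c*n (x(n, c) = c*n + n = n + c*n)
(x(U(-2 - 1*4), Z(6)) + J(12, 9))² = ((1 + (-1 + 6))/2 + 1/(-8 + 12))² = ((1 + 5)/2 + 1/4)² = ((½)*6 + ¼)² = (3 + ¼)² = (13/4)² = 169/16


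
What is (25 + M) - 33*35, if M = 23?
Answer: -1107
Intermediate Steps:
(25 + M) - 33*35 = (25 + 23) - 33*35 = 48 - 1155 = -1107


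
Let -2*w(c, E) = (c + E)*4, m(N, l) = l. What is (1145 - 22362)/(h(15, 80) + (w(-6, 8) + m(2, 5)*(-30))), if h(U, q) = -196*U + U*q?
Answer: 21217/1894 ≈ 11.202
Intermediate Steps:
w(c, E) = -2*E - 2*c (w(c, E) = -(c + E)*4/2 = -(E + c)*4/2 = -(4*E + 4*c)/2 = -2*E - 2*c)
(1145 - 22362)/(h(15, 80) + (w(-6, 8) + m(2, 5)*(-30))) = (1145 - 22362)/(15*(-196 + 80) + ((-2*8 - 2*(-6)) + 5*(-30))) = -21217/(15*(-116) + ((-16 + 12) - 150)) = -21217/(-1740 + (-4 - 150)) = -21217/(-1740 - 154) = -21217/(-1894) = -21217*(-1/1894) = 21217/1894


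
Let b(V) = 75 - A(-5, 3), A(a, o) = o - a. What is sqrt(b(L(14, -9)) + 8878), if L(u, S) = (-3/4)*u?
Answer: sqrt(8945) ≈ 94.578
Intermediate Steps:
L(u, S) = -3*u/4 (L(u, S) = (-3*1/4)*u = -3*u/4)
b(V) = 67 (b(V) = 75 - (3 - 1*(-5)) = 75 - (3 + 5) = 75 - 1*8 = 75 - 8 = 67)
sqrt(b(L(14, -9)) + 8878) = sqrt(67 + 8878) = sqrt(8945)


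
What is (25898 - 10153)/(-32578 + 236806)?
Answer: 15745/204228 ≈ 0.077095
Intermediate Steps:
(25898 - 10153)/(-32578 + 236806) = 15745/204228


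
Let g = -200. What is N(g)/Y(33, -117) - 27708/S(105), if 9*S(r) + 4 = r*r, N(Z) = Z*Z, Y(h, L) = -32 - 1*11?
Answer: -451562996/473903 ≈ -952.86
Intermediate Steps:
Y(h, L) = -43 (Y(h, L) = -32 - 11 = -43)
N(Z) = Z²
S(r) = -4/9 + r²/9 (S(r) = -4/9 + (r*r)/9 = -4/9 + r²/9)
N(g)/Y(33, -117) - 27708/S(105) = (-200)²/(-43) - 27708/(-4/9 + (⅑)*105²) = 40000*(-1/43) - 27708/(-4/9 + (⅑)*11025) = -40000/43 - 27708/(-4/9 + 1225) = -40000/43 - 27708/11021/9 = -40000/43 - 27708*9/11021 = -40000/43 - 249372/11021 = -451562996/473903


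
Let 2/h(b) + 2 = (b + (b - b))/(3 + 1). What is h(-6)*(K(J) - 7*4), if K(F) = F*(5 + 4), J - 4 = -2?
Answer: 40/7 ≈ 5.7143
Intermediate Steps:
J = 2 (J = 4 - 2 = 2)
h(b) = 2/(-2 + b/4) (h(b) = 2/(-2 + (b + (b - b))/(3 + 1)) = 2/(-2 + (b + 0)/4) = 2/(-2 + b*(1/4)) = 2/(-2 + b/4))
K(F) = 9*F (K(F) = F*9 = 9*F)
h(-6)*(K(J) - 7*4) = (8/(-8 - 6))*(9*2 - 7*4) = (8/(-14))*(18 - 28) = (8*(-1/14))*(-10) = -4/7*(-10) = 40/7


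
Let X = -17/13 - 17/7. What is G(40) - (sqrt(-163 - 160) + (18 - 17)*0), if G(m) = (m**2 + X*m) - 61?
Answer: 126449/91 - I*sqrt(323) ≈ 1389.5 - 17.972*I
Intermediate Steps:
X = -340/91 (X = -17*1/13 - 17*1/7 = -17/13 - 17/7 = -340/91 ≈ -3.7363)
G(m) = -61 + m**2 - 340*m/91 (G(m) = (m**2 - 340*m/91) - 61 = -61 + m**2 - 340*m/91)
G(40) - (sqrt(-163 - 160) + (18 - 17)*0) = (-61 + 40**2 - 340/91*40) - (sqrt(-163 - 160) + (18 - 17)*0) = (-61 + 1600 - 13600/91) - (sqrt(-323) + 1*0) = 126449/91 - (I*sqrt(323) + 0) = 126449/91 - I*sqrt(323)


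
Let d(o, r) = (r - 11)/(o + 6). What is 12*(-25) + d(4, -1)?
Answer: -1506/5 ≈ -301.20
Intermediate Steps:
d(o, r) = (-11 + r)/(6 + o)
12*(-25) + d(4, -1) = 12*(-25) + (-11 - 1)/(6 + 4) = -300 - 12/10 = -300 + (1/10)*(-12) = -300 - 6/5 = -1506/5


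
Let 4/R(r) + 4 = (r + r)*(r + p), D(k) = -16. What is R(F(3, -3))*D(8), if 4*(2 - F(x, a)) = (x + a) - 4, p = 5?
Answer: -16/11 ≈ -1.4545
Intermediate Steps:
F(x, a) = 3 - a/4 - x/4 (F(x, a) = 2 - ((x + a) - 4)/4 = 2 - ((a + x) - 4)/4 = 2 - (-4 + a + x)/4 = 2 + (1 - a/4 - x/4) = 3 - a/4 - x/4)
R(r) = 4/(-4 + 2*r*(5 + r)) (R(r) = 4/(-4 + (r + r)*(r + 5)) = 4/(-4 + (2*r)*(5 + r)) = 4/(-4 + 2*r*(5 + r)))
R(F(3, -3))*D(8) = (2/(-2 + (3 - ¼*(-3) - ¼*3)² + 5*(3 - ¼*(-3) - ¼*3)))*(-16) = (2/(-2 + (3 + ¾ - ¾)² + 5*(3 + ¾ - ¾)))*(-16) = (2/(-2 + 3² + 5*3))*(-16) = (2/(-2 + 9 + 15))*(-16) = (2/22)*(-16) = (2*(1/22))*(-16) = (1/11)*(-16) = -16/11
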